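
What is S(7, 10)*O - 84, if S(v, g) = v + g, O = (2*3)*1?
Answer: 18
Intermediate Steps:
O = 6 (O = 6*1 = 6)
S(v, g) = g + v
S(7, 10)*O - 84 = (10 + 7)*6 - 84 = 17*6 - 84 = 102 - 84 = 18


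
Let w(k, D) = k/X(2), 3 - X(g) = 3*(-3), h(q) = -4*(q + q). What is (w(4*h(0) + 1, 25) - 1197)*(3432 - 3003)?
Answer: -2053909/4 ≈ -5.1348e+5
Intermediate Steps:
h(q) = -8*q
X(g) = 12 (X(g) = 3 - 3*(-3) = 3 - 1*(-9) = 3 + 9 = 12)
w(k, D) = k/12
(w(4*h(0) + 1, 25) - 1197)*(3432 - 3003) = ((4*(-8*0) + 1)/12 - 1197)*(3432 - 3003) = ((4*0 + 1)/12 - 1197)*429 = ((0 + 1)/12 - 1197)*429 = ((1/12)*1 - 1197)*429 = (1/12 - 1197)*429 = -14363/12*429 = -2053909/4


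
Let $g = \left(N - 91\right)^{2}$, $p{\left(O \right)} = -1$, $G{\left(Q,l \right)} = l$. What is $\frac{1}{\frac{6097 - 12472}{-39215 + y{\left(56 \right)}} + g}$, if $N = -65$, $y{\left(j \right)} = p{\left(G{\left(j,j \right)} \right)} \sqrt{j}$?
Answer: $\frac{12474848094803}{303589931213182683} + \frac{4250 \sqrt{14}}{303589931213182683} \approx 4.1091 \cdot 10^{-5}$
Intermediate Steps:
$y{\left(j \right)} = - \sqrt{j}$
$g = 24336$ ($g = \left(-65 - 91\right)^{2} = \left(-156\right)^{2} = 24336$)
$\frac{1}{\frac{6097 - 12472}{-39215 + y{\left(56 \right)}} + g} = \frac{1}{\frac{6097 - 12472}{-39215 - \sqrt{56}} + 24336} = \frac{1}{- \frac{6375}{-39215 - 2 \sqrt{14}} + 24336} = \frac{1}{24336 - \frac{6375}{-39215 - 2 \sqrt{14}}}$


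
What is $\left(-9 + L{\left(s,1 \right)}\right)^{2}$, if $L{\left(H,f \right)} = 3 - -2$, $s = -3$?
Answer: $16$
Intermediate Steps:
$L{\left(H,f \right)} = 5$ ($L{\left(H,f \right)} = 3 + 2 = 5$)
$\left(-9 + L{\left(s,1 \right)}\right)^{2} = \left(-9 + 5\right)^{2} = \left(-4\right)^{2} = 16$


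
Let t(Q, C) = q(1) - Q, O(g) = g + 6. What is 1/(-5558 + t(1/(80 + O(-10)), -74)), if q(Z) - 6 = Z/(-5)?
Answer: -380/2109841 ≈ -0.00018011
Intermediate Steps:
O(g) = 6 + g
q(Z) = 6 - Z/5 (q(Z) = 6 + Z/(-5) = 6 + Z*(-⅕) = 6 - Z/5)
t(Q, C) = 29/5 - Q (t(Q, C) = (6 - ⅕*1) - Q = (6 - ⅕) - Q = 29/5 - Q)
1/(-5558 + t(1/(80 + O(-10)), -74)) = 1/(-5558 + (29/5 - 1/(80 + (6 - 10)))) = 1/(-5558 + (29/5 - 1/(80 - 4))) = 1/(-5558 + (29/5 - 1/76)) = 1/(-5558 + 2199/380) = 1/(-2109841/380) = -380/2109841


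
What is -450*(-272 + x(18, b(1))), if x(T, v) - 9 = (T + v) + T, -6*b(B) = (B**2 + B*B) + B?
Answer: 102375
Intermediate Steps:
b(B) = -B**2/3 - B/6 (b(B) = -((B**2 + B*B) + B)/6 = -((B**2 + B**2) + B)/6 = -(2*B**2 + B)/6 = -(B + 2*B**2)/6 = -B**2/3 - B/6)
x(T, v) = 9 + v + 2*T (x(T, v) = 9 + ((T + v) + T) = 9 + (v + 2*T) = 9 + v + 2*T)
-450*(-272 + x(18, b(1))) = -450*(-272 + (9 - 1/6*1*(1 + 2*1) + 2*18)) = -450*(-272 + (9 - 1/6*1*(1 + 2) + 36)) = -450*(-272 + (9 - 1/6*1*3 + 36)) = -450*(-272 + (9 - 1/2 + 36)) = -450*(-272 + 89/2) = -450*(-455/2) = 102375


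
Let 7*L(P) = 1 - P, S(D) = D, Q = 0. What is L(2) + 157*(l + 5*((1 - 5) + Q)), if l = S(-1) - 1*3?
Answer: -26377/7 ≈ -3768.1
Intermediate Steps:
l = -4 (l = -1 - 1*3 = -1 - 3 = -4)
L(P) = ⅐ - P/7 (L(P) = (1 - P)/7 = ⅐ - P/7)
L(2) + 157*(l + 5*((1 - 5) + Q)) = (⅐ - ⅐*2) + 157*(-4 + 5*((1 - 5) + 0)) = (⅐ - 2/7) + 157*(-4 + 5*(-4 + 0)) = -⅐ + 157*(-4 + 5*(-4)) = -⅐ + 157*(-4 - 20) = -⅐ + 157*(-24) = -⅐ - 3768 = -26377/7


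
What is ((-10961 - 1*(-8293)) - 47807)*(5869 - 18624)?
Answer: 643808625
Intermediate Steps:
((-10961 - 1*(-8293)) - 47807)*(5869 - 18624) = ((-10961 + 8293) - 47807)*(-12755) = (-2668 - 47807)*(-12755) = -50475*(-12755) = 643808625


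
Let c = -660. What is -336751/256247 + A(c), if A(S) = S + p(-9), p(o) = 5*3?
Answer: -165616066/256247 ≈ -646.31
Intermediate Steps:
p(o) = 15
A(S) = 15 + S (A(S) = S + 15 = 15 + S)
-336751/256247 + A(c) = -336751/256247 + (15 - 660) = -336751*1/256247 - 645 = -336751/256247 - 645 = -165616066/256247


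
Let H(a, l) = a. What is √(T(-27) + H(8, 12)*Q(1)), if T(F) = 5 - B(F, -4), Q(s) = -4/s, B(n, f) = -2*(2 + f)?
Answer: I*√31 ≈ 5.5678*I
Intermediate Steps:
B(n, f) = -4 - 2*f
T(F) = 1 (T(F) = 5 - (-4 - 2*(-4)) = 5 - (-4 + 8) = 5 - 1*4 = 5 - 4 = 1)
√(T(-27) + H(8, 12)*Q(1)) = √(1 + 8*(-4/1)) = √(1 + 8*(-4*1)) = √(1 + 8*(-4)) = √(1 - 32) = √(-31) = I*√31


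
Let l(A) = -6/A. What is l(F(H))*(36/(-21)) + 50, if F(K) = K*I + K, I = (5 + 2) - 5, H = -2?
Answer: 338/7 ≈ 48.286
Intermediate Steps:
I = 2 (I = 7 - 5 = 2)
F(K) = 3*K (F(K) = K*2 + K = 2*K + K = 3*K)
l(F(H))*(36/(-21)) + 50 = (-6/(3*(-2)))*(36/(-21)) + 50 = (-6/(-6))*(36*(-1/21)) + 50 = -6*(-⅙)*(-12/7) + 50 = 1*(-12/7) + 50 = -12/7 + 50 = 338/7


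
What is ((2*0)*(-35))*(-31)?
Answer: 0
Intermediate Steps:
((2*0)*(-35))*(-31) = (0*(-35))*(-31) = 0*(-31) = 0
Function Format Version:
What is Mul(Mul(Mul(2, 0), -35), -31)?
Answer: 0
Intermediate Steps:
Mul(Mul(Mul(2, 0), -35), -31) = Mul(Mul(0, -35), -31) = Mul(0, -31) = 0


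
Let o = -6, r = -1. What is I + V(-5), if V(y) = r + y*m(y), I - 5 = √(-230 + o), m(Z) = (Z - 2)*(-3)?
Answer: -101 + 2*I*√59 ≈ -101.0 + 15.362*I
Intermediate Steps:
m(Z) = 6 - 3*Z (m(Z) = (-2 + Z)*(-3) = 6 - 3*Z)
I = 5 + 2*I*√59 (I = 5 + √(-230 - 6) = 5 + √(-236) = 5 + 2*I*√59 ≈ 5.0 + 15.362*I)
V(y) = -1 + y*(6 - 3*y)
I + V(-5) = (5 + 2*I*√59) + (-1 - 3*(-5)*(-2 - 5)) = (5 + 2*I*√59) + (-1 - 3*(-5)*(-7)) = (5 + 2*I*√59) + (-1 - 105) = (5 + 2*I*√59) - 106 = -101 + 2*I*√59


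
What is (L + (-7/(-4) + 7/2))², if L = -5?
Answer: 1/16 ≈ 0.062500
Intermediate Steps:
(L + (-7/(-4) + 7/2))² = (-5 + (-7/(-4) + 7/2))² = (-5 + (-7*(-¼) + 7*(½)))² = (-5 + (7/4 + 7/2))² = (-5 + 21/4)² = (¼)² = 1/16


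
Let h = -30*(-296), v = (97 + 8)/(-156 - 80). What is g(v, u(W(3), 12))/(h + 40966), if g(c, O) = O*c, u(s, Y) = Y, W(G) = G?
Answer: -315/2940914 ≈ -0.00010711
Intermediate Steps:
v = -105/236 (v = 105/(-236) = 105*(-1/236) = -105/236 ≈ -0.44492)
h = 8880
g(v, u(W(3), 12))/(h + 40966) = (12*(-105/236))/(8880 + 40966) = -315/59/49846 = -315/59*1/49846 = -315/2940914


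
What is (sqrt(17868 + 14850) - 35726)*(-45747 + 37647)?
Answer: 289380600 - 8100*sqrt(32718) ≈ 2.8792e+8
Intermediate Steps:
(sqrt(17868 + 14850) - 35726)*(-45747 + 37647) = (sqrt(32718) - 35726)*(-8100) = (-35726 + sqrt(32718))*(-8100) = 289380600 - 8100*sqrt(32718)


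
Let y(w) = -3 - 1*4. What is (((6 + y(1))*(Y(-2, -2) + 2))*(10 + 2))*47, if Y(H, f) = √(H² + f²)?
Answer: -1128 - 1128*√2 ≈ -2723.2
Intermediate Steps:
y(w) = -7 (y(w) = -3 - 4 = -7)
(((6 + y(1))*(Y(-2, -2) + 2))*(10 + 2))*47 = (((6 - 7)*(√((-2)² + (-2)²) + 2))*(10 + 2))*47 = (-(√(4 + 4) + 2)*12)*47 = (-(√8 + 2)*12)*47 = (-(2*√2 + 2)*12)*47 = (-(2 + 2*√2)*12)*47 = ((-2 - 2*√2)*12)*47 = (-24 - 24*√2)*47 = -1128 - 1128*√2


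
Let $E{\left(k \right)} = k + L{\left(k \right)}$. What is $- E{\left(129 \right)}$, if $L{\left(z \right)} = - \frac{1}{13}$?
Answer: $- \frac{1676}{13} \approx -128.92$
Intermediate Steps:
$L{\left(z \right)} = - \frac{1}{13}$ ($L{\left(z \right)} = \left(-1\right) \frac{1}{13} = - \frac{1}{13}$)
$E{\left(k \right)} = - \frac{1}{13} + k$ ($E{\left(k \right)} = k - \frac{1}{13} = - \frac{1}{13} + k$)
$- E{\left(129 \right)} = - (- \frac{1}{13} + 129) = \left(-1\right) \frac{1676}{13} = - \frac{1676}{13}$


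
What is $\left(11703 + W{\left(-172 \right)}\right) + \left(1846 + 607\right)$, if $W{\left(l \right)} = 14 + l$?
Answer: $13998$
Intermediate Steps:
$\left(11703 + W{\left(-172 \right)}\right) + \left(1846 + 607\right) = \left(11703 + \left(14 - 172\right)\right) + \left(1846 + 607\right) = \left(11703 - 158\right) + 2453 = 11545 + 2453 = 13998$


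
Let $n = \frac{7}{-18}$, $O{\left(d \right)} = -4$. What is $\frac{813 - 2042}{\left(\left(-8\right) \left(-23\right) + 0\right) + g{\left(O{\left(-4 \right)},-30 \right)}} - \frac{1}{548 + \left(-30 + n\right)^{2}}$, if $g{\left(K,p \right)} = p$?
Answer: $- \frac{585989165}{73421194} \approx -7.9812$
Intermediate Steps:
$n = - \frac{7}{18}$ ($n = 7 \left(- \frac{1}{18}\right) = - \frac{7}{18} \approx -0.38889$)
$\frac{813 - 2042}{\left(\left(-8\right) \left(-23\right) + 0\right) + g{\left(O{\left(-4 \right)},-30 \right)}} - \frac{1}{548 + \left(-30 + n\right)^{2}} = \frac{813 - 2042}{\left(\left(-8\right) \left(-23\right) + 0\right) - 30} - \frac{1}{548 + \left(-30 - \frac{7}{18}\right)^{2}} = - \frac{1229}{\left(184 + 0\right) - 30} - \frac{1}{548 + \left(- \frac{547}{18}\right)^{2}} = - \frac{1229}{184 - 30} - \frac{1}{548 + \frac{299209}{324}} = - \frac{1229}{154} - \frac{1}{\frac{476761}{324}} = \left(-1229\right) \frac{1}{154} - \frac{324}{476761} = - \frac{1229}{154} - \frac{324}{476761} = - \frac{585989165}{73421194}$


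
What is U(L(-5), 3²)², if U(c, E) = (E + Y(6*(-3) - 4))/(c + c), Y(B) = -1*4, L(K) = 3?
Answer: 25/36 ≈ 0.69444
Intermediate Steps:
Y(B) = -4
U(c, E) = (-4 + E)/(2*c) (U(c, E) = (E - 4)/(c + c) = (-4 + E)/((2*c)) = (-4 + E)*(1/(2*c)) = (-4 + E)/(2*c))
U(L(-5), 3²)² = ((½)*(-4 + 3²)/3)² = ((½)*(⅓)*(-4 + 9))² = ((½)*(⅓)*5)² = (⅚)² = 25/36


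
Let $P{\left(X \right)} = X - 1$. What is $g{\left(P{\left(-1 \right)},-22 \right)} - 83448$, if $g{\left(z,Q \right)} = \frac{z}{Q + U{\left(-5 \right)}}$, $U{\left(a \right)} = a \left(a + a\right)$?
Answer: $- \frac{1168273}{14} \approx -83448.0$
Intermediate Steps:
$P{\left(X \right)} = -1 + X$
$U{\left(a \right)} = 2 a^{2}$ ($U{\left(a \right)} = a 2 a = 2 a^{2}$)
$g{\left(z,Q \right)} = \frac{z}{50 + Q}$ ($g{\left(z,Q \right)} = \frac{z}{Q + 2 \left(-5\right)^{2}} = \frac{z}{Q + 2 \cdot 25} = \frac{z}{Q + 50} = \frac{z}{50 + Q}$)
$g{\left(P{\left(-1 \right)},-22 \right)} - 83448 = \frac{-1 - 1}{50 - 22} - 83448 = - \frac{2}{28} - 83448 = \left(-2\right) \frac{1}{28} - 83448 = - \frac{1}{14} - 83448 = - \frac{1168273}{14}$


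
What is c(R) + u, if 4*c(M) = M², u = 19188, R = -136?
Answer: 23812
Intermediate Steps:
c(M) = M²/4
c(R) + u = (¼)*(-136)² + 19188 = (¼)*18496 + 19188 = 4624 + 19188 = 23812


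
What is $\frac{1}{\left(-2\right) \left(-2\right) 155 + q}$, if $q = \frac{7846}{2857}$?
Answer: $\frac{2857}{1779186} \approx 0.0016058$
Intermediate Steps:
$q = \frac{7846}{2857}$ ($q = 7846 \cdot \frac{1}{2857} = \frac{7846}{2857} \approx 2.7462$)
$\frac{1}{\left(-2\right) \left(-2\right) 155 + q} = \frac{1}{\left(-2\right) \left(-2\right) 155 + \frac{7846}{2857}} = \frac{1}{4 \cdot 155 + \frac{7846}{2857}} = \frac{1}{620 + \frac{7846}{2857}} = \frac{1}{\frac{1779186}{2857}} = \frac{2857}{1779186}$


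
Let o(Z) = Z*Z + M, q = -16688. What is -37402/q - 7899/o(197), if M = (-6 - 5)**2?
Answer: 331060337/162415960 ≈ 2.0383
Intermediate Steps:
M = 121 (M = (-11)**2 = 121)
o(Z) = 121 + Z**2 (o(Z) = Z*Z + 121 = Z**2 + 121 = 121 + Z**2)
-37402/q - 7899/o(197) = -37402/(-16688) - 7899/(121 + 197**2) = -37402*(-1/16688) - 7899/(121 + 38809) = 18701/8344 - 7899/38930 = 331060337/162415960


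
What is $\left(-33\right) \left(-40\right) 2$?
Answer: $2640$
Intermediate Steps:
$\left(-33\right) \left(-40\right) 2 = 1320 \cdot 2 = 2640$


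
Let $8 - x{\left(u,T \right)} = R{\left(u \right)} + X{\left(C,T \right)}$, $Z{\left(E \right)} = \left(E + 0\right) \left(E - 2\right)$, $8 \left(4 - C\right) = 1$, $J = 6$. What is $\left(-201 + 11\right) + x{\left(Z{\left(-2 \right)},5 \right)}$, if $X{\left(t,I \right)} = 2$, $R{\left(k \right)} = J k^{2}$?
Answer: $-568$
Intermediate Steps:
$C = \frac{31}{8}$ ($C = 4 - \frac{1}{8} = \frac{31}{8} \approx 3.875$)
$R{\left(k \right)} = 6 k^{2}$
$Z{\left(E \right)} = E \left(-2 + E\right)$
$x{\left(u,T \right)} = 6 - 6 u^{2}$ ($x{\left(u,T \right)} = 8 - \left(6 u^{2} + 2\right) = 8 - \left(2 + 6 u^{2}\right) = 6 - 6 u^{2}$)
$\left(-201 + 11\right) + x{\left(Z{\left(-2 \right)},5 \right)} = \left(-201 + 11\right) + \left(6 - 6 \left(- 2 \left(-2 - 2\right)\right)^{2}\right) = -190 + \left(6 - 6 \left(\left(-2\right) \left(-4\right)\right)^{2}\right) = -190 + \left(6 - 6 \cdot 8^{2}\right) = -190 + \left(6 - 384\right) = -190 - 378 = -568$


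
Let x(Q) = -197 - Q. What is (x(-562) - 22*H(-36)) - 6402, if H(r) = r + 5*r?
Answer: -1285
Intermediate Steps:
H(r) = 6*r
(x(-562) - 22*H(-36)) - 6402 = ((-197 - 1*(-562)) - 132*(-36)) - 6402 = ((-197 + 562) - 22*(-216)) - 6402 = (365 + 4752) - 6402 = 5117 - 6402 = -1285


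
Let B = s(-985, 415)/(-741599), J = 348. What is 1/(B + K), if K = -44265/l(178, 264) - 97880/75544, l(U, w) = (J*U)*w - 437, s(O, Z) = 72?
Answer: -114517192599843103/148697450127921524 ≈ -0.77014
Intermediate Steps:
B = -72/741599 (B = 72/(-741599) = 72*(-1/741599) = -72/741599 ≈ -9.7087e-5)
l(U, w) = -437 + 348*U*w (l(U, w) = (348*U)*w - 437 = 348*U*w - 437 = -437 + 348*U*w)
K = -200494245460/154419292097 (K = -44265/(-437 + 348*178*264) - 97880/75544 = -44265/(-437 + 16353216) - 97880*1/75544 = -44265/16352779 - 12235/9443 = -200494245460/154419292097 ≈ -1.2984)
1/(B + K) = 1/(-72/741599 - 200494245460/154419292097) = 1/(-148697450127921524/114517192599843103) = -114517192599843103/148697450127921524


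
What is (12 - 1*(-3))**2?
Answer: 225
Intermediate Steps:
(12 - 1*(-3))**2 = (12 + 3)**2 = 15**2 = 225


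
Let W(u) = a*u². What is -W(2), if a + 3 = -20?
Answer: 92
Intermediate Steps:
a = -23 (a = -3 - 20 = -23)
W(u) = -23*u²
-W(2) = -(-23)*2² = -(-23)*4 = -1*(-92) = 92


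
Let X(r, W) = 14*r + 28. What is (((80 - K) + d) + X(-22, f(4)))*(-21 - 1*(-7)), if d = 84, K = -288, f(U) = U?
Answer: -2408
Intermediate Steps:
X(r, W) = 28 + 14*r
(((80 - K) + d) + X(-22, f(4)))*(-21 - 1*(-7)) = (((80 - 1*(-288)) + 84) + (28 + 14*(-22)))*(-21 - 1*(-7)) = (((80 + 288) + 84) + (28 - 308))*(-21 + 7) = ((368 + 84) - 280)*(-14) = (452 - 280)*(-14) = 172*(-14) = -2408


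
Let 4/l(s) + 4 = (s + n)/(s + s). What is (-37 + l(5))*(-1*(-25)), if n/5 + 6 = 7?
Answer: -2875/3 ≈ -958.33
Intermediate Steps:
n = 5 (n = -30 + 5*7 = -30 + 35 = 5)
l(s) = 4/(-4 + (5 + s)/(2*s)) (l(s) = 4/(-4 + (s + 5)/(s + s)) = 4/(-4 + (5 + s)/((2*s))) = 4/(-4 + (5 + s)*(1/(2*s))) = 4/(-4 + (5 + s)/(2*s)))
(-37 + l(5))*(-1*(-25)) = (-37 - 8*5/(-5 + 7*5))*(-1*(-25)) = (-37 - 8*5/(-5 + 35))*25 = (-37 - 8*5/30)*25 = (-37 - 8*5*1/30)*25 = (-37 - 4/3)*25 = -115/3*25 = -2875/3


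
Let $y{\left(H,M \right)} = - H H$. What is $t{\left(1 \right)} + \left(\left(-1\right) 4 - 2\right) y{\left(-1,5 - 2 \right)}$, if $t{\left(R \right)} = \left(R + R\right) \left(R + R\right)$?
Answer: $10$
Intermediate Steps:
$t{\left(R \right)} = 4 R^{2}$ ($t{\left(R \right)} = 2 R 2 R = 4 R^{2}$)
$y{\left(H,M \right)} = - H^{2}$
$t{\left(1 \right)} + \left(\left(-1\right) 4 - 2\right) y{\left(-1,5 - 2 \right)} = 4 \cdot 1^{2} + \left(\left(-1\right) 4 - 2\right) \left(- \left(-1\right)^{2}\right) = 4 \cdot 1 + \left(-4 - 2\right) \left(\left(-1\right) 1\right) = 4 - -6 = 4 + 6 = 10$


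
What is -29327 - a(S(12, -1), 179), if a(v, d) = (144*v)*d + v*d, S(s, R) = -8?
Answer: 178313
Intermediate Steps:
a(v, d) = 145*d*v (a(v, d) = 144*d*v + d*v = 145*d*v)
-29327 - a(S(12, -1), 179) = -29327 - 145*179*(-8) = -29327 - 1*(-207640) = -29327 + 207640 = 178313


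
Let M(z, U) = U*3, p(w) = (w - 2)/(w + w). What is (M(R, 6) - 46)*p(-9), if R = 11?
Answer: -154/9 ≈ -17.111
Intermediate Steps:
p(w) = (-2 + w)/(2*w) (p(w) = (-2 + w)/((2*w)) = (-2 + w)*(1/(2*w)) = (-2 + w)/(2*w))
M(z, U) = 3*U
(M(R, 6) - 46)*p(-9) = (3*6 - 46)*((½)*(-2 - 9)/(-9)) = (18 - 46)*((½)*(-⅑)*(-11)) = -28*11/18 = -154/9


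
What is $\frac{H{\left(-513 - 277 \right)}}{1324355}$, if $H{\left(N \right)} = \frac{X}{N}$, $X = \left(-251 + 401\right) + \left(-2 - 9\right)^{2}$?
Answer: $- \frac{271}{1046240450} \approx -2.5902 \cdot 10^{-7}$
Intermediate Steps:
$X = 271$ ($X = 150 + \left(-11\right)^{2} = 150 + 121 = 271$)
$H{\left(N \right)} = \frac{271}{N}$
$\frac{H{\left(-513 - 277 \right)}}{1324355} = \frac{271 \frac{1}{-513 - 277}}{1324355} = \frac{271}{-513 - 277} \cdot \frac{1}{1324355} = \frac{271}{-790} \cdot \frac{1}{1324355} = 271 \left(- \frac{1}{790}\right) \frac{1}{1324355} = \left(- \frac{271}{790}\right) \frac{1}{1324355} = - \frac{271}{1046240450}$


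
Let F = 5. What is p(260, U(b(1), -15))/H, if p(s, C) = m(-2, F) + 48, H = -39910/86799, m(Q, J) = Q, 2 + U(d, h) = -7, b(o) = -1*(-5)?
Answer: -1996377/19955 ≈ -100.04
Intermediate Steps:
b(o) = 5
U(d, h) = -9 (U(d, h) = -2 - 7 = -9)
H = -39910/86799 (H = -39910*1/86799 = -39910/86799 ≈ -0.45980)
p(s, C) = 46 (p(s, C) = -2 + 48 = 46)
p(260, U(b(1), -15))/H = 46/(-39910/86799) = 46*(-86799/39910) = -1996377/19955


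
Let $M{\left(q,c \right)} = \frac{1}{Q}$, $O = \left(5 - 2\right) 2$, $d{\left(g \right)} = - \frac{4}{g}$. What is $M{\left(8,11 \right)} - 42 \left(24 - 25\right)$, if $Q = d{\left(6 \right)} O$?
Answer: $\frac{167}{4} \approx 41.75$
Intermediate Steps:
$O = 6$ ($O = 3 \cdot 2 = 6$)
$Q = -4$ ($Q = - \frac{4}{6} \cdot 6 = \left(-4\right) \frac{1}{6} \cdot 6 = \left(- \frac{2}{3}\right) 6 = -4$)
$M{\left(q,c \right)} = - \frac{1}{4}$ ($M{\left(q,c \right)} = \frac{1}{-4} = - \frac{1}{4}$)
$M{\left(8,11 \right)} - 42 \left(24 - 25\right) = - \frac{1}{4} - 42 \left(24 - 25\right) = - \frac{1}{4} - -42 = - \frac{1}{4} + 42 = \frac{167}{4}$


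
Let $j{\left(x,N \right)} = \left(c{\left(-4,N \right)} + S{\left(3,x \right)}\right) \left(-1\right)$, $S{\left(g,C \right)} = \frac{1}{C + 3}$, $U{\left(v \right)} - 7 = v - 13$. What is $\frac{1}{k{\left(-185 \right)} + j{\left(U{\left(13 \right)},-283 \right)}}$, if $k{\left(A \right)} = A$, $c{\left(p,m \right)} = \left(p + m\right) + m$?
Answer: $\frac{10}{3849} \approx 0.0025981$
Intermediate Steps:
$U{\left(v \right)} = -6 + v$ ($U{\left(v \right)} = 7 + \left(v - 13\right) = 7 + \left(-13 + v\right) = -6 + v$)
$c{\left(p,m \right)} = p + 2 m$ ($c{\left(p,m \right)} = \left(m + p\right) + m = p + 2 m$)
$S{\left(g,C \right)} = \frac{1}{3 + C}$
$j{\left(x,N \right)} = 4 - \frac{1}{3 + x} - 2 N$ ($j{\left(x,N \right)} = \left(\left(-4 + 2 N\right) + \frac{1}{3 + x}\right) \left(-1\right) = \left(-4 + \frac{1}{3 + x} + 2 N\right) \left(-1\right) = 4 - \frac{1}{3 + x} - 2 N$)
$\frac{1}{k{\left(-185 \right)} + j{\left(U{\left(13 \right)},-283 \right)}} = \frac{1}{-185 + \frac{-1 + 2 \left(2 - -283\right) \left(3 + \left(-6 + 13\right)\right)}{3 + \left(-6 + 13\right)}} = \frac{1}{-185 + \frac{-1 + 2 \left(2 + 283\right) \left(3 + 7\right)}{3 + 7}} = \frac{1}{-185 + \frac{-1 + 2 \cdot 285 \cdot 10}{10}} = \frac{1}{-185 + \frac{-1 + 5700}{10}} = \frac{1}{-185 + \frac{1}{10} \cdot 5699} = \frac{1}{-185 + \frac{5699}{10}} = \frac{1}{\frac{3849}{10}} = \frac{10}{3849}$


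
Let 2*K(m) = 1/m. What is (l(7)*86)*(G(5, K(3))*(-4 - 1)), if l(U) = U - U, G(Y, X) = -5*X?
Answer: 0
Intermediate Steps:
K(m) = 1/(2*m) (K(m) = (1/m)/2 = 1/(2*m))
l(U) = 0
(l(7)*86)*(G(5, K(3))*(-4 - 1)) = (0*86)*((-5/(2*3))*(-4 - 1)) = 0*(-5/(2*3)*(-5)) = 0*(-5*⅙*(-5)) = 0*(-⅚*(-5)) = 0*(25/6) = 0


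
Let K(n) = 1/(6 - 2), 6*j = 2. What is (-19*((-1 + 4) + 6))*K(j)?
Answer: -171/4 ≈ -42.750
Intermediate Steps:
j = ⅓ (j = (⅙)*2 = ⅓ ≈ 0.33333)
K(n) = ¼ (K(n) = 1/4 = ¼)
(-19*((-1 + 4) + 6))*K(j) = -19*((-1 + 4) + 6)*(¼) = -19*(3 + 6)*(¼) = -19*9*(¼) = -171*¼ = -171/4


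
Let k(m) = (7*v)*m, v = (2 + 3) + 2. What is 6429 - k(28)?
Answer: 5057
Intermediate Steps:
v = 7 (v = 5 + 2 = 7)
k(m) = 49*m (k(m) = (7*7)*m = 49*m)
6429 - k(28) = 6429 - 49*28 = 6429 - 1*1372 = 6429 - 1372 = 5057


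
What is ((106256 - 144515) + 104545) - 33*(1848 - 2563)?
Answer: 89881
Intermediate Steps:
((106256 - 144515) + 104545) - 33*(1848 - 2563) = (-38259 + 104545) - 33*(-715) = 66286 + 23595 = 89881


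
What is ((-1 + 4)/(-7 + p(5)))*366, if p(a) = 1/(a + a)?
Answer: -3660/23 ≈ -159.13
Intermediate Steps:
p(a) = 1/(2*a)
((-1 + 4)/(-7 + p(5)))*366 = ((-1 + 4)/(-7 + (½)/5))*366 = (3/(-7 + (½)*(⅕)))*366 = (3/(-7 + ⅒))*366 = (3/(-69/10))*366 = (3*(-10/69))*366 = -10/23*366 = -3660/23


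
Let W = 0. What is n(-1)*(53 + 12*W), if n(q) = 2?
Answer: 106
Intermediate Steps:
n(-1)*(53 + 12*W) = 2*(53 + 12*0) = 2*(53 + 0) = 2*53 = 106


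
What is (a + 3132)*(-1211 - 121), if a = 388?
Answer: -4688640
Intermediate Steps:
(a + 3132)*(-1211 - 121) = (388 + 3132)*(-1211 - 121) = 3520*(-1332) = -4688640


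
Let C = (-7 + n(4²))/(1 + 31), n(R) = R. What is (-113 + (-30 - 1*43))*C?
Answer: -837/16 ≈ -52.313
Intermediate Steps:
C = 9/32 (C = (-7 + 4²)/(1 + 31) = (-7 + 16)/32 = 9*(1/32) = 9/32 ≈ 0.28125)
(-113 + (-30 - 1*43))*C = (-113 + (-30 - 1*43))*(9/32) = (-113 + (-30 - 43))*(9/32) = (-113 - 73)*(9/32) = -186*9/32 = -837/16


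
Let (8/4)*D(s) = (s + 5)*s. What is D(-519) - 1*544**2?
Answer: -162553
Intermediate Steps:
D(s) = s*(5 + s)/2 (D(s) = ((s + 5)*s)/2 = ((5 + s)*s)/2 = (s*(5 + s))/2 = s*(5 + s)/2)
D(-519) - 1*544**2 = (1/2)*(-519)*(5 - 519) - 1*544**2 = (1/2)*(-519)*(-514) - 1*295936 = 133383 - 295936 = -162553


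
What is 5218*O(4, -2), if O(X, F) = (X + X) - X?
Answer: 20872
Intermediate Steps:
O(X, F) = X (O(X, F) = 2*X - X = X)
5218*O(4, -2) = 5218*4 = 20872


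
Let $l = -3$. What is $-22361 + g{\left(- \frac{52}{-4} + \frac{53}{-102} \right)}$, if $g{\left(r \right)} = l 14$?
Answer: $-22403$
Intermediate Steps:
$g{\left(r \right)} = -42$ ($g{\left(r \right)} = \left(-3\right) 14 = -42$)
$-22361 + g{\left(- \frac{52}{-4} + \frac{53}{-102} \right)} = -22361 - 42 = -22403$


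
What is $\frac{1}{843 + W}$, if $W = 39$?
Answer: $\frac{1}{882} \approx 0.0011338$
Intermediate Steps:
$\frac{1}{843 + W} = \frac{1}{843 + 39} = \frac{1}{882}$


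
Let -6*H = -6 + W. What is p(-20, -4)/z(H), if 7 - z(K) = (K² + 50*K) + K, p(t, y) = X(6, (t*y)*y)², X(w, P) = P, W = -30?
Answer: -20480/67 ≈ -305.67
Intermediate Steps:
p(t, y) = t²*y⁴ (p(t, y) = ((t*y)*y)² = (t*y²)² = t²*y⁴)
H = 6 (H = -(-6 - 30)/6 = -⅙*(-36) = 6)
z(K) = 7 - K² - 51*K (z(K) = 7 - ((K² + 50*K) + K) = 7 - (K² + 51*K) = 7 + (-K² - 51*K) = 7 - K² - 51*K)
p(-20, -4)/z(H) = ((-20)²*(-4)⁴)/(7 - 1*6² - 51*6) = (400*256)/(7 - 1*36 - 306) = 102400/(7 - 36 - 306) = 102400/(-335) = 102400*(-1/335) = -20480/67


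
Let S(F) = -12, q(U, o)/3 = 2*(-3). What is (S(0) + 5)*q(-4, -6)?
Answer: 126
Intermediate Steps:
q(U, o) = -18 (q(U, o) = 3*(2*(-3)) = 3*(-6) = -18)
(S(0) + 5)*q(-4, -6) = (-12 + 5)*(-18) = -7*(-18) = 126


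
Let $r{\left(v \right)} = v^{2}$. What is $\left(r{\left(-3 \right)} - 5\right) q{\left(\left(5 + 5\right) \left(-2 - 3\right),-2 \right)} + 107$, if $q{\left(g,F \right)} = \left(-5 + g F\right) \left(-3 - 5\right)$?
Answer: $-2933$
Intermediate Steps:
$q{\left(g,F \right)} = 40 - 8 F g$ ($q{\left(g,F \right)} = \left(-5 + F g\right) \left(-8\right) = 40 - 8 F g$)
$\left(r{\left(-3 \right)} - 5\right) q{\left(\left(5 + 5\right) \left(-2 - 3\right),-2 \right)} + 107 = \left(\left(-3\right)^{2} - 5\right) \left(40 - - 16 \left(5 + 5\right) \left(-2 - 3\right)\right) + 107 = \left(9 - 5\right) \left(40 - - 16 \cdot 10 \left(-5\right)\right) + 107 = 4 \left(40 - \left(-16\right) \left(-50\right)\right) + 107 = 4 \left(40 - 800\right) + 107 = 4 \left(-760\right) + 107 = -3040 + 107 = -2933$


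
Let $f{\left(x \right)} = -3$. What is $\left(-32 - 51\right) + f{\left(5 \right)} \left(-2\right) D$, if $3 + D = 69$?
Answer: $313$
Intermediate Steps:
$D = 66$ ($D = -3 + 69 = 66$)
$\left(-32 - 51\right) + f{\left(5 \right)} \left(-2\right) D = \left(-32 - 51\right) + \left(-3\right) \left(-2\right) 66 = -83 + 6 \cdot 66 = -83 + 396 = 313$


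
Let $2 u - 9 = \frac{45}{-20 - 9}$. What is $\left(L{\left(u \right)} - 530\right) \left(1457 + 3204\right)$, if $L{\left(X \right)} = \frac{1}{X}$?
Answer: $- \frac{266660471}{108} \approx -2.4691 \cdot 10^{6}$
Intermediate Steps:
$u = \frac{108}{29}$ ($u = \frac{9}{2} + \frac{45 \frac{1}{-20 - 9}}{2} = \frac{9}{2} + \frac{45 \frac{1}{-29}}{2} = \frac{9}{2} + \frac{45 \left(- \frac{1}{29}\right)}{2} = \frac{9}{2} + \frac{1}{2} \left(- \frac{45}{29}\right) = \frac{9}{2} - \frac{45}{58} = \frac{108}{29} \approx 3.7241$)
$\left(L{\left(u \right)} - 530\right) \left(1457 + 3204\right) = \left(\frac{1}{\frac{108}{29}} - 530\right) \left(1457 + 3204\right) = \left(\frac{29}{108} - 530\right) 4661 = \left(- \frac{57211}{108}\right) 4661 = - \frac{266660471}{108}$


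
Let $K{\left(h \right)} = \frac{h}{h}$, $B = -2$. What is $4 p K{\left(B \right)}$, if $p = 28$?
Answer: $112$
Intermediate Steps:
$K{\left(h \right)} = 1$
$4 p K{\left(B \right)} = 4 \cdot 28 \cdot 1 = 112 \cdot 1 = 112$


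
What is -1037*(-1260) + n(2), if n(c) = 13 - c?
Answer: 1306631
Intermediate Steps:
-1037*(-1260) + n(2) = -1037*(-1260) + (13 - 1*2) = 1306620 + (13 - 2) = 1306620 + 11 = 1306631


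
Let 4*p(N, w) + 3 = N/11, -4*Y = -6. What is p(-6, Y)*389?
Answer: -15171/44 ≈ -344.80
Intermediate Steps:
Y = 3/2 (Y = -1/4*(-6) = 3/2 ≈ 1.5000)
p(N, w) = -3/4 + N/44 (p(N, w) = -3/4 + (N/11)/4 = -3/4 + N/44)
p(-6, Y)*389 = (-3/4 + (1/44)*(-6))*389 = (-3/4 - 3/22)*389 = -39/44*389 = -15171/44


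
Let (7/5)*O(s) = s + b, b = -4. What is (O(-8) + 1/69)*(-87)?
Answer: 119857/161 ≈ 744.45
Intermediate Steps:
O(s) = -20/7 + 5*s/7 (O(s) = 5*(s - 4)/7 = 5*(-4 + s)/7 = -20/7 + 5*s/7)
(O(-8) + 1/69)*(-87) = ((-20/7 + (5/7)*(-8)) + 1/69)*(-87) = ((-20/7 - 40/7) + 1/69)*(-87) = (-60/7 + 1/69)*(-87) = -4133/483*(-87) = 119857/161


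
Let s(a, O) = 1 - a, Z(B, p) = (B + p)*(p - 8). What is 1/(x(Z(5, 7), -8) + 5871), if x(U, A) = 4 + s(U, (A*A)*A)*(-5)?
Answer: 1/5810 ≈ 0.00017212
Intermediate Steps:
Z(B, p) = (-8 + p)*(B + p) (Z(B, p) = (B + p)*(-8 + p) = (-8 + p)*(B + p))
x(U, A) = -1 + 5*U (x(U, A) = 4 + (1 - U)*(-5) = 4 + (-5 + 5*U) = -1 + 5*U)
1/(x(Z(5, 7), -8) + 5871) = 1/((-1 + 5*(7² - 8*5 - 8*7 + 5*7)) + 5871) = 1/((-1 + 5*(49 - 40 - 56 + 35)) + 5871) = 1/((-1 + 5*(-12)) + 5871) = 1/((-1 - 60) + 5871) = 1/(-61 + 5871) = 1/5810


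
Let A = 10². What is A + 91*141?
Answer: 12931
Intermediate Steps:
A = 100
A + 91*141 = 100 + 91*141 = 100 + 12831 = 12931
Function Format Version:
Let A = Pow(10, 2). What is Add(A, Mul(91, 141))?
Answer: 12931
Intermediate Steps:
A = 100
Add(A, Mul(91, 141)) = Add(100, Mul(91, 141)) = Add(100, 12831) = 12931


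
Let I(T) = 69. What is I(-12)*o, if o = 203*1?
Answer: 14007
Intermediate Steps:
o = 203
I(-12)*o = 69*203 = 14007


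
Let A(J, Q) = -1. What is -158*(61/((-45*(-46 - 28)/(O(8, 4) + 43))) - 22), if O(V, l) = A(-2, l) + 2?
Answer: 5575504/1665 ≈ 3348.7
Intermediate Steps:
O(V, l) = 1 (O(V, l) = -1 + 2 = 1)
-158*(61/((-45*(-46 - 28)/(O(8, 4) + 43))) - 22) = -158*(61/((-45*(-46 - 28)/(1 + 43))) - 22) = -158*(61/((-45/(44/(-74)))) - 22) = -158*(61/((-45/(44*(-1/74)))) - 22) = -158*(61/((-45/(-22/37))) - 22) = -158*(61/((-45*(-37/22))) - 22) = -158*(61/(1665/22) - 22) = -158*(61*(22/1665) - 22) = -158*(1342/1665 - 22) = -158*(-35288/1665) = 5575504/1665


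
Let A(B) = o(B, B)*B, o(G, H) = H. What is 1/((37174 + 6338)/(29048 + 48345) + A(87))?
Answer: 77393/585831129 ≈ 0.00013211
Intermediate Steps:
A(B) = B**2 (A(B) = B*B = B**2)
1/((37174 + 6338)/(29048 + 48345) + A(87)) = 1/((37174 + 6338)/(29048 + 48345) + 87**2) = 1/(43512/77393 + 7569) = 1/(585831129/77393) = 77393/585831129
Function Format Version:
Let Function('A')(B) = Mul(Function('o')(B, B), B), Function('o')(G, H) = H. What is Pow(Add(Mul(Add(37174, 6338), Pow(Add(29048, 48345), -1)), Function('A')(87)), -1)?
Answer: Rational(77393, 585831129) ≈ 0.00013211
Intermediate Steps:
Function('A')(B) = Pow(B, 2) (Function('A')(B) = Mul(B, B) = Pow(B, 2))
Pow(Add(Mul(Add(37174, 6338), Pow(Add(29048, 48345), -1)), Function('A')(87)), -1) = Pow(Add(Mul(Add(37174, 6338), Pow(Add(29048, 48345), -1)), Pow(87, 2)), -1) = Pow(Add(Mul(43512, Pow(77393, -1)), 7569), -1) = Pow(Add(Mul(43512, Rational(1, 77393)), 7569), -1) = Pow(Add(Rational(43512, 77393), 7569), -1) = Pow(Rational(585831129, 77393), -1) = Rational(77393, 585831129)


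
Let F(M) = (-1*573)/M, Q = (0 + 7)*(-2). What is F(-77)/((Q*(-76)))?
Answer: 573/81928 ≈ 0.0069939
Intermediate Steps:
Q = -14 (Q = 7*(-2) = -14)
F(M) = -573/M
F(-77)/((Q*(-76))) = (-573/(-77))/((-14*(-76))) = -573*(-1/77)/1064 = (573/77)*(1/1064) = 573/81928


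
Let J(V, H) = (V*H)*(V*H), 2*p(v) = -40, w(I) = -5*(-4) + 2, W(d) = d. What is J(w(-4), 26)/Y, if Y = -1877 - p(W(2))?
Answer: -327184/1857 ≈ -176.19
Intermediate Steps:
w(I) = 22 (w(I) = 20 + 2 = 22)
p(v) = -20 (p(v) = (1/2)*(-40) = -20)
J(V, H) = H**2*V**2 (J(V, H) = (H*V)*(H*V) = H**2*V**2)
Y = -1857 (Y = -1877 - 1*(-20) = -1877 + 20 = -1857)
J(w(-4), 26)/Y = (26**2*22**2)/(-1857) = (676*484)*(-1/1857) = 327184*(-1/1857) = -327184/1857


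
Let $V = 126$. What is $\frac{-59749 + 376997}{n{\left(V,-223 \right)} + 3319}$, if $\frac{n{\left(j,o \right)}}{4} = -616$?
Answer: $\frac{317248}{855} \approx 371.05$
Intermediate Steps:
$n{\left(j,o \right)} = -2464$ ($n{\left(j,o \right)} = 4 \left(-616\right) = -2464$)
$\frac{-59749 + 376997}{n{\left(V,-223 \right)} + 3319} = \frac{-59749 + 376997}{-2464 + 3319} = \frac{317248}{855}$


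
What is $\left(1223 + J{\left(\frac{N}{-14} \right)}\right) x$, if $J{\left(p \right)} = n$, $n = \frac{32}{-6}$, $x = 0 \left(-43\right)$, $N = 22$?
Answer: $0$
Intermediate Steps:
$x = 0$
$n = - \frac{16}{3}$ ($n = 32 \left(- \frac{1}{6}\right) = - \frac{16}{3} \approx -5.3333$)
$J{\left(p \right)} = - \frac{16}{3}$
$\left(1223 + J{\left(\frac{N}{-14} \right)}\right) x = \left(1223 - \frac{16}{3}\right) 0 = \frac{3653}{3} \cdot 0 = 0$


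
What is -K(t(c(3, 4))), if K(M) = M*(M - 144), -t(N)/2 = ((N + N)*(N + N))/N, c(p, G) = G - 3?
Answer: -1216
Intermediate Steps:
c(p, G) = -3 + G
t(N) = -8*N (t(N) = -2*(N + N)*(N + N)/N = -2*(2*N)*(2*N)/N = -2*4*N**2/N = -8*N)
K(M) = M*(-144 + M)
-K(t(c(3, 4))) = -(-8*(-3 + 4))*(-144 - 8*(-3 + 4)) = -(-8*1)*(-144 - 8*1) = -(-8)*(-144 - 8) = -(-8)*(-152) = -1*1216 = -1216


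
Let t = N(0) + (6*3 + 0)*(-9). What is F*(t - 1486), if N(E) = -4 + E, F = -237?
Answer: 391524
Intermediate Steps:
t = -166 (t = (-4 + 0) + (6*3 + 0)*(-9) = -4 + (18 + 0)*(-9) = -4 + 18*(-9) = -4 - 162 = -166)
F*(t - 1486) = -237*(-166 - 1486) = -237*(-1652) = 391524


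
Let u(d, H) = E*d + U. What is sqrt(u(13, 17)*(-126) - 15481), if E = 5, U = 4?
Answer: 5*I*sqrt(967) ≈ 155.48*I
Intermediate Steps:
u(d, H) = 4 + 5*d (u(d, H) = 5*d + 4 = 4 + 5*d)
sqrt(u(13, 17)*(-126) - 15481) = sqrt((4 + 5*13)*(-126) - 15481) = sqrt((4 + 65)*(-126) - 15481) = sqrt(69*(-126) - 15481) = sqrt(-8694 - 15481) = sqrt(-24175) = 5*I*sqrt(967)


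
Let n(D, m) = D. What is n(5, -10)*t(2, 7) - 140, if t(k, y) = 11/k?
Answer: -225/2 ≈ -112.50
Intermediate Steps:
n(5, -10)*t(2, 7) - 140 = 5*(11/2) - 140 = 55/2 - 140 = -225/2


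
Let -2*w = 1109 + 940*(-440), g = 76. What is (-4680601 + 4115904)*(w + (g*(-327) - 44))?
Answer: -204815037203/2 ≈ -1.0241e+11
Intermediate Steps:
w = 412491/2 (w = -(1109 + 940*(-440))/2 = -(1109 - 413600)/2 = -½*(-412491) = 412491/2 ≈ 2.0625e+5)
(-4680601 + 4115904)*(w + (g*(-327) - 44)) = (-4680601 + 4115904)*(412491/2 + (76*(-327) - 44)) = -564697*(412491/2 + (-24852 - 44)) = -564697*(412491/2 - 24896) = -564697*362699/2 = -204815037203/2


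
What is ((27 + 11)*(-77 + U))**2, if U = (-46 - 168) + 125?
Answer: 39790864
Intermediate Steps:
U = -89 (U = -214 + 125 = -89)
((27 + 11)*(-77 + U))**2 = ((27 + 11)*(-77 - 89))**2 = (38*(-166))**2 = (-6308)**2 = 39790864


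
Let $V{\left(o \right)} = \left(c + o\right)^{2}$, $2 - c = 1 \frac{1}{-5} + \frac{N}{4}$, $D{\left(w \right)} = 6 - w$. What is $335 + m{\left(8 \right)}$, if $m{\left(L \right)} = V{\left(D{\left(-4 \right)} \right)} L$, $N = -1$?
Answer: $\frac{78751}{50} \approx 1575.0$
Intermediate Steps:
$c = \frac{49}{20}$ ($c = 2 - \left(1 \frac{1}{-5} - \frac{1}{4}\right) = 2 - \left(1 \left(- \frac{1}{5}\right) - \frac{1}{4}\right) = 2 - \left(- \frac{1}{5} - \frac{1}{4}\right) = 2 - - \frac{9}{20} = 2 + \frac{9}{20} = \frac{49}{20} \approx 2.45$)
$V{\left(o \right)} = \left(\frac{49}{20} + o\right)^{2}$
$m{\left(L \right)} = \frac{62001 L}{400}$ ($m{\left(L \right)} = \frac{\left(49 + 20 \left(6 - -4\right)\right)^{2}}{400} L = \frac{\left(49 + 20 \left(6 + 4\right)\right)^{2}}{400} L = \frac{\left(49 + 20 \cdot 10\right)^{2}}{400} L = \frac{\left(49 + 200\right)^{2}}{400} L = \frac{249^{2}}{400} L = \frac{1}{400} \cdot 62001 L = \frac{62001 L}{400}$)
$335 + m{\left(8 \right)} = 335 + \frac{62001}{400} \cdot 8 = 335 + \frac{62001}{50} = \frac{78751}{50}$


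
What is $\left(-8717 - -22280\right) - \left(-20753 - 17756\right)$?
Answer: $52072$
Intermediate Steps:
$\left(-8717 - -22280\right) - \left(-20753 - 17756\right) = \left(-8717 + 22280\right) - -38509 = 13563 + 38509 = 52072$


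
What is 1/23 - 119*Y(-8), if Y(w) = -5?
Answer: 13686/23 ≈ 595.04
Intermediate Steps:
1/23 - 119*Y(-8) = 1/23 - 119*(-5) = 1/23 + 595 = 13686/23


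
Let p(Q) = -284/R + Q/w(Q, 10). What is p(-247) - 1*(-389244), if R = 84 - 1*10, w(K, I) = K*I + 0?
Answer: 144018897/370 ≈ 3.8924e+5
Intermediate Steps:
w(K, I) = I*K (w(K, I) = I*K + 0 = I*K)
R = 74 (R = 84 - 10 = 74)
p(Q) = -1383/370 (p(Q) = -284/74 + Q/((10*Q)) = -284*1/74 + Q*(1/(10*Q)) = -142/37 + ⅒ = -1383/370)
p(-247) - 1*(-389244) = -1383/370 - 1*(-389244) = -1383/370 + 389244 = 144018897/370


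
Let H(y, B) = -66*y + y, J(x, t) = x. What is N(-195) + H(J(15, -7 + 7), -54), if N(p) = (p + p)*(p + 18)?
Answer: 68055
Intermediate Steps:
H(y, B) = -65*y
N(p) = 2*p*(18 + p) (N(p) = (2*p)*(18 + p) = 2*p*(18 + p))
N(-195) + H(J(15, -7 + 7), -54) = 2*(-195)*(18 - 195) - 65*15 = 2*(-195)*(-177) - 975 = 69030 - 975 = 68055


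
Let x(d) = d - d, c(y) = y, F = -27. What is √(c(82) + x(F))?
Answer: √82 ≈ 9.0554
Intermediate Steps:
x(d) = 0
√(c(82) + x(F)) = √(82 + 0) = √82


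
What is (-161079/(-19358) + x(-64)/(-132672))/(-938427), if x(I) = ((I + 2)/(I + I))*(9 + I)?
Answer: -97696863073/11017731754340352 ≈ -8.8672e-6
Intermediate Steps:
x(I) = (2 + I)*(9 + I)/(2*I) (x(I) = ((2 + I)/((2*I)))*(9 + I) = ((2 + I)*(1/(2*I)))*(9 + I) = ((2 + I)/(2*I))*(9 + I) = (2 + I)*(9 + I)/(2*I))
(-161079/(-19358) + x(-64)/(-132672))/(-938427) = (-161079/(-19358) + ((1/2)*(18 - 64*(11 - 64))/(-64))/(-132672))/(-938427) = (-161079*(-1/19358) + ((1/2)*(-1/64)*(18 - 64*(-53)))*(-1/132672))*(-1/938427) = (161079/19358 + ((1/2)*(-1/64)*(18 + 3392))*(-1/132672))*(-1/938427) = (161079/19358 + ((1/2)*(-1/64)*3410)*(-1/132672))*(-1/938427) = (161079/19358 - 1705/64*(-1/132672))*(-1/938427) = (161079/19358 + 1705/8491008)*(-1/938427) = (683878041511/82184466432)*(-1/938427) = -97696863073/11017731754340352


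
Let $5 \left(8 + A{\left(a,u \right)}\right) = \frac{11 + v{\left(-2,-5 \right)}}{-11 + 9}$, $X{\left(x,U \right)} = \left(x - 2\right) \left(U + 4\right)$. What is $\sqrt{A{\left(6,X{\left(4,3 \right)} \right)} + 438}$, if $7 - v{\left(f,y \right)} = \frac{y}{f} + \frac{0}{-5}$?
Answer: $\frac{\sqrt{42845}}{10} \approx 20.699$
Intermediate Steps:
$v{\left(f,y \right)} = 7 - \frac{y}{f}$ ($v{\left(f,y \right)} = 7 - \left(\frac{y}{f} + \frac{0}{-5}\right) = 7 - \left(\frac{y}{f} + 0 \left(- \frac{1}{5}\right)\right) = 7 - \left(\frac{y}{f} + 0\right) = 7 - \frac{y}{f}$)
$X{\left(x,U \right)} = \left(-2 + x\right) \left(4 + U\right)$
$A{\left(a,u \right)} = - \frac{191}{20}$ ($A{\left(a,u \right)} = -8 + \frac{\left(11 + \left(7 - - \frac{5}{-2}\right)\right) \frac{1}{-11 + 9}}{5} = -8 + \frac{\left(11 + \left(7 - \left(-5\right) \left(- \frac{1}{2}\right)\right)\right) \frac{1}{-2}}{5} = -8 + \frac{\left(11 + \left(7 - \frac{5}{2}\right)\right) \left(- \frac{1}{2}\right)}{5} = -8 + \frac{\left(11 + \frac{9}{2}\right) \left(- \frac{1}{2}\right)}{5} = -8 + \frac{\frac{31}{2} \left(- \frac{1}{2}\right)}{5} = -8 + \frac{1}{5} \left(- \frac{31}{4}\right) = -8 - \frac{31}{20} = - \frac{191}{20}$)
$\sqrt{A{\left(6,X{\left(4,3 \right)} \right)} + 438} = \sqrt{- \frac{191}{20} + 438} = \sqrt{\frac{8569}{20}} = \frac{\sqrt{42845}}{10}$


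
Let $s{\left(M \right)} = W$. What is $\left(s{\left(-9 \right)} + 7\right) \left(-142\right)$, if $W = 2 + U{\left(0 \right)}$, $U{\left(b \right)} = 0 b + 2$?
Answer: $-1562$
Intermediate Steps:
$U{\left(b \right)} = 2$ ($U{\left(b \right)} = 0 + 2 = 2$)
$W = 4$ ($W = 2 + 2 = 4$)
$s{\left(M \right)} = 4$
$\left(s{\left(-9 \right)} + 7\right) \left(-142\right) = \left(4 + 7\right) \left(-142\right) = 11 \left(-142\right) = -1562$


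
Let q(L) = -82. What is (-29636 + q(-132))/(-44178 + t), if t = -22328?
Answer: 14859/33253 ≈ 0.44685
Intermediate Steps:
(-29636 + q(-132))/(-44178 + t) = (-29636 - 82)/(-44178 - 22328) = -29718/(-66506) = -29718*(-1/66506) = 14859/33253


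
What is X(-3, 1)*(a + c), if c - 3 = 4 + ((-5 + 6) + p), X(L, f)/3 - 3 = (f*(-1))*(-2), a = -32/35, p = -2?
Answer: 534/7 ≈ 76.286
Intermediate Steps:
a = -32/35 (a = -32*1/35 = -32/35 ≈ -0.91429)
X(L, f) = 9 + 6*f (X(L, f) = 9 + 3*((f*(-1))*(-2)) = 9 + 3*(-f*(-2)) = 9 + 3*(2*f) = 9 + 6*f)
c = 6 (c = 3 + (4 + ((-5 + 6) - 2)) = 3 + (4 + (1 - 2)) = 3 + (4 - 1) = 3 + 3 = 6)
X(-3, 1)*(a + c) = (9 + 6*1)*(-32/35 + 6) = (9 + 6)*(178/35) = 15*(178/35) = 534/7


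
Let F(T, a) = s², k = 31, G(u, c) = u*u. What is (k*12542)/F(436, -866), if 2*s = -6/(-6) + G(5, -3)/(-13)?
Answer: 32853769/18 ≈ 1.8252e+6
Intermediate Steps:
G(u, c) = u²
s = -6/13 (s = (-6/(-6) + 5²/(-13))/2 = (-6*(-⅙) + 25*(-1/13))/2 = (1 - 25/13)/2 = (½)*(-12/13) = -6/13 ≈ -0.46154)
F(T, a) = 36/169 (F(T, a) = (-6/13)² = 36/169)
(k*12542)/F(436, -866) = (31*12542)/(36/169) = 388802*(169/36) = 32853769/18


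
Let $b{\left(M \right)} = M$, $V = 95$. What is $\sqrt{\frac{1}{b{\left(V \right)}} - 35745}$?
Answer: $\frac{i \sqrt{322598530}}{95} \approx 189.06 i$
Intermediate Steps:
$\sqrt{\frac{1}{b{\left(V \right)}} - 35745} = \sqrt{\frac{1}{95} - 35745} = \sqrt{- \frac{3395774}{95}} = \frac{i \sqrt{322598530}}{95}$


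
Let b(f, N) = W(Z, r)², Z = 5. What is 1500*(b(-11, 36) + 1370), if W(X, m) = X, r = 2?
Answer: 2092500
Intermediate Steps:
b(f, N) = 25 (b(f, N) = 5² = 25)
1500*(b(-11, 36) + 1370) = 1500*(25 + 1370) = 1500*1395 = 2092500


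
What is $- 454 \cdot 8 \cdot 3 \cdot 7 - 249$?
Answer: $-76521$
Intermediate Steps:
$- 454 \cdot 8 \cdot 3 \cdot 7 - 249 = - 454 \cdot 24 \cdot 7 - 249 = \left(-454\right) 168 - 249 = -76272 - 249 = -76521$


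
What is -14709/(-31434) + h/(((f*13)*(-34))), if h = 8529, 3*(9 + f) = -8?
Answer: 6614423/3117205 ≈ 2.1219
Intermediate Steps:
f = -35/3 (f = -9 + (⅓)*(-8) = -9 - 8/3 = -35/3 ≈ -11.667)
-14709/(-31434) + h/(((f*13)*(-34))) = -14709/(-31434) + 8529/((-35/3*13*(-34))) = -14709*(-1/31434) + 8529/((-455/3*(-34))) = 4903/10478 + 8529/(15470/3) = 4903/10478 + 8529*(3/15470) = 4903/10478 + 25587/15470 = 6614423/3117205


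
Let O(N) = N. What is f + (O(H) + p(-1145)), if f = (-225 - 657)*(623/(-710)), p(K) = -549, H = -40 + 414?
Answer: 212618/355 ≈ 598.92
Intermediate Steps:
H = 374
f = 274743/355 (f = -549486*(-1)/710 = -882*(-623/710) = 274743/355 ≈ 773.92)
f + (O(H) + p(-1145)) = 274743/355 + (374 - 549) = 274743/355 - 175 = 212618/355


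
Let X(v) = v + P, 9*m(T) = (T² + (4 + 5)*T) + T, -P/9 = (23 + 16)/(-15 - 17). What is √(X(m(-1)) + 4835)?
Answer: √310078/8 ≈ 69.606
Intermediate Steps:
P = 351/32 (P = -9*(23 + 16)/(-15 - 17) = -351/(-32) = -351*(-1)/32 = -9*(-39/32) = 351/32 ≈ 10.969)
m(T) = T²/9 + 10*T/9 (m(T) = ((T² + (4 + 5)*T) + T)/9 = ((T² + 9*T) + T)/9 = (T² + 10*T)/9 = T²/9 + 10*T/9)
X(v) = 351/32 + v (X(v) = v + 351/32 = 351/32 + v)
√(X(m(-1)) + 4835) = √((351/32 + (⅑)*(-1)*(10 - 1)) + 4835) = √((351/32 + (⅑)*(-1)*9) + 4835) = √((351/32 - 1) + 4835) = √(319/32 + 4835) = √(155039/32) = √310078/8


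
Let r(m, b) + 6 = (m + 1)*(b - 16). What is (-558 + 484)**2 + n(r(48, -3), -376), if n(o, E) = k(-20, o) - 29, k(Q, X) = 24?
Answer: 5471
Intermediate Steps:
r(m, b) = -6 + (1 + m)*(-16 + b) (r(m, b) = -6 + (m + 1)*(b - 16) = -6 + (1 + m)*(-16 + b))
n(o, E) = -5 (n(o, E) = 24 - 29 = -5)
(-558 + 484)**2 + n(r(48, -3), -376) = (-558 + 484)**2 - 5 = (-74)**2 - 5 = 5476 - 5 = 5471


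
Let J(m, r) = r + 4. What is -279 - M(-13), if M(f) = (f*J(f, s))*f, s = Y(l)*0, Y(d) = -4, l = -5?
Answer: -955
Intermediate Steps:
s = 0 (s = -4*0 = 0)
J(m, r) = 4 + r
M(f) = 4*f**2 (M(f) = (f*(4 + 0))*f = (f*4)*f = (4*f)*f = 4*f**2)
-279 - M(-13) = -279 - 4*(-13)**2 = -279 - 4*169 = -279 - 1*676 = -279 - 676 = -955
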